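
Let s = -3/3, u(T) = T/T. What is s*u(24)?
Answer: -1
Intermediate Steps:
u(T) = 1
s = -1 (s = -3*⅓ = -1)
s*u(24) = -1*1 = -1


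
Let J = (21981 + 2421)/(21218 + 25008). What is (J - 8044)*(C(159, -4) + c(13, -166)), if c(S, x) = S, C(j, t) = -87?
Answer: 13757249054/23113 ≈ 5.9522e+5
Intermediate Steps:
J = 12201/23113 (J = 24402/46226 = 24402*(1/46226) = 12201/23113 ≈ 0.52788)
(J - 8044)*(C(159, -4) + c(13, -166)) = (12201/23113 - 8044)*(-87 + 13) = -185908771/23113*(-74) = 13757249054/23113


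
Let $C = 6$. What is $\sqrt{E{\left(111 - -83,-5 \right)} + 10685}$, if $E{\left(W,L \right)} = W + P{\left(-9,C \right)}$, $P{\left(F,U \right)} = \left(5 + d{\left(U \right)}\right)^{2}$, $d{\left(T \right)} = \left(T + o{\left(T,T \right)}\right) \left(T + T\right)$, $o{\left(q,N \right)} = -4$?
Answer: $2 \sqrt{2930} \approx 108.26$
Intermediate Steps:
$d{\left(T \right)} = 2 T \left(-4 + T\right)$ ($d{\left(T \right)} = \left(T - 4\right) \left(T + T\right) = \left(-4 + T\right) 2 T = 2 T \left(-4 + T\right)$)
$P{\left(F,U \right)} = \left(5 + 2 U \left(-4 + U\right)\right)^{2}$
$E{\left(W,L \right)} = 841 + W$ ($E{\left(W,L \right)} = W + \left(5 + 2 \cdot 6 \left(-4 + 6\right)\right)^{2} = W + \left(5 + 2 \cdot 6 \cdot 2\right)^{2} = W + \left(5 + 24\right)^{2} = W + 29^{2} = W + 841 = 841 + W$)
$\sqrt{E{\left(111 - -83,-5 \right)} + 10685} = \sqrt{\left(841 + \left(111 - -83\right)\right) + 10685} = \sqrt{\left(841 + \left(111 + 83\right)\right) + 10685} = \sqrt{\left(841 + 194\right) + 10685} = \sqrt{1035 + 10685} = \sqrt{11720} = 2 \sqrt{2930}$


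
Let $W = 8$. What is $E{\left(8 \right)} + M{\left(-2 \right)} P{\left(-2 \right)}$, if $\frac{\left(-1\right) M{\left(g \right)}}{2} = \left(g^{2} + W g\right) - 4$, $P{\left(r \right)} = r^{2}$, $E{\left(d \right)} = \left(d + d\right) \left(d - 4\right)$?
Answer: $192$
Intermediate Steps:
$E{\left(d \right)} = 2 d \left(-4 + d\right)$
$M{\left(g \right)} = 8 - 16 g - 2 g^{2}$ ($M{\left(g \right)} = - 2 \left(\left(g^{2} + 8 g\right) - 4\right) = - 2 \left(-4 + g^{2} + 8 g\right) = 8 - 16 g - 2 g^{2}$)
$E{\left(8 \right)} + M{\left(-2 \right)} P{\left(-2 \right)} = 2 \cdot 8 \left(-4 + 8\right) + \left(8 - -32 - 2 \left(-2\right)^{2}\right) \left(-2\right)^{2} = 2 \cdot 8 \cdot 4 + \left(8 + 32 - 8\right) 4 = 64 + \left(8 + 32 - 8\right) 4 = 64 + 32 \cdot 4 = 64 + 128 = 192$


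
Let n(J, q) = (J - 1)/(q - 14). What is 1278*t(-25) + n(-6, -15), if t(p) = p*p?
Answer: 23163757/29 ≈ 7.9875e+5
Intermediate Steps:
t(p) = p²
n(J, q) = (-1 + J)/(-14 + q)
1278*t(-25) + n(-6, -15) = 1278*(-25)² + (-1 - 6)/(-14 - 15) = 1278*625 - 7/(-29) = 798750 - 1/29*(-7) = 798750 + 7/29 = 23163757/29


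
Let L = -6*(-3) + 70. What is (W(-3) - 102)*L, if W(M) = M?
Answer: -9240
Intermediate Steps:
L = 88 (L = 18 + 70 = 88)
(W(-3) - 102)*L = (-3 - 102)*88 = -105*88 = -9240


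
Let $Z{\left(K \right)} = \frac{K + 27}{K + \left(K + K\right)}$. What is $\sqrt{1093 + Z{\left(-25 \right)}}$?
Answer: $\frac{\sqrt{245919}}{15} \approx 33.06$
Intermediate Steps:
$Z{\left(K \right)} = \frac{27 + K}{3 K}$ ($Z{\left(K \right)} = \frac{27 + K}{K + 2 K} = \frac{27 + K}{3 K}$)
$\sqrt{1093 + Z{\left(-25 \right)}} = \sqrt{1093 + \frac{27 - 25}{3 \left(-25\right)}} = \sqrt{1093 + \frac{1}{3} \left(- \frac{1}{25}\right) 2} = \sqrt{1093 - \frac{2}{75}} = \sqrt{\frac{81973}{75}} = \frac{\sqrt{245919}}{15}$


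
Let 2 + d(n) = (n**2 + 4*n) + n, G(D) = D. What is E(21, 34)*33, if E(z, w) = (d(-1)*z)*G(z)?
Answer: -87318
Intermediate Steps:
d(n) = -2 + n**2 + 5*n (d(n) = -2 + ((n**2 + 4*n) + n) = -2 + (n**2 + 5*n) = -2 + n**2 + 5*n)
E(z, w) = -6*z**2 (E(z, w) = ((-2 + (-1)**2 + 5*(-1))*z)*z = ((-2 + 1 - 5)*z)*z = (-6*z)*z = -6*z**2)
E(21, 34)*33 = -6*21**2*33 = -6*441*33 = -2646*33 = -87318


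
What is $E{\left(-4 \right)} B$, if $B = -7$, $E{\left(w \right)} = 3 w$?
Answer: $84$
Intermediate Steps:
$E{\left(-4 \right)} B = 3 \left(-4\right) \left(-7\right) = \left(-12\right) \left(-7\right) = 84$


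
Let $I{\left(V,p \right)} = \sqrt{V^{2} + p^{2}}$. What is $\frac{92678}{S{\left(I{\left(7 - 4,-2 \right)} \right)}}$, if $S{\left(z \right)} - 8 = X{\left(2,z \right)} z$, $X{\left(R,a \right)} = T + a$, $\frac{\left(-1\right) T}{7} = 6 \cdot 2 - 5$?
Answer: $- \frac{139017}{2198} - \frac{46339 \sqrt{13}}{314} \approx -595.34$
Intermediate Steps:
$T = -49$ ($T = - 7 \left(6 \cdot 2 - 5\right) = - 7 \left(12 - 5\right) = \left(-7\right) 7 = -49$)
$X{\left(R,a \right)} = -49 + a$
$S{\left(z \right)} = 8 + z \left(-49 + z\right)$ ($S{\left(z \right)} = 8 + \left(-49 + z\right) z = 8 + z \left(-49 + z\right)$)
$\frac{92678}{S{\left(I{\left(7 - 4,-2 \right)} \right)}} = \frac{92678}{8 + \sqrt{\left(7 - 4\right)^{2} + \left(-2\right)^{2}} \left(-49 + \sqrt{\left(7 - 4\right)^{2} + \left(-2\right)^{2}}\right)} = \frac{92678}{8 + \sqrt{\left(7 - 4\right)^{2} + 4} \left(-49 + \sqrt{\left(7 - 4\right)^{2} + 4}\right)} = \frac{92678}{8 + \sqrt{3^{2} + 4} \left(-49 + \sqrt{3^{2} + 4}\right)} = \frac{92678}{8 + \sqrt{9 + 4} \left(-49 + \sqrt{9 + 4}\right)} = \frac{92678}{8 + \sqrt{13} \left(-49 + \sqrt{13}\right)}$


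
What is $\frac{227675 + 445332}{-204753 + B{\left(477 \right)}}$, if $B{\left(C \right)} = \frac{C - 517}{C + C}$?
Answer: $- \frac{321024339}{97667201} \approx -3.2869$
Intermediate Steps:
$B{\left(C \right)} = \frac{-517 + C}{2 C}$
$\frac{227675 + 445332}{-204753 + B{\left(477 \right)}} = \frac{227675 + 445332}{-204753 + \frac{-517 + 477}{2 \cdot 477}} = \frac{673007}{-204753 + \frac{1}{2} \cdot \frac{1}{477} \left(-40\right)} = \frac{673007}{-204753 - \frac{20}{477}} = \frac{673007}{- \frac{97667201}{477}} = 673007 \left(- \frac{477}{97667201}\right) = - \frac{321024339}{97667201}$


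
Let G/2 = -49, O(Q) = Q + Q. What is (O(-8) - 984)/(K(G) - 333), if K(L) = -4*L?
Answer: -1000/59 ≈ -16.949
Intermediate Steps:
O(Q) = 2*Q
G = -98 (G = 2*(-49) = -98)
(O(-8) - 984)/(K(G) - 333) = (2*(-8) - 984)/(-4*(-98) - 333) = (-16 - 984)/(392 - 333) = -1000/59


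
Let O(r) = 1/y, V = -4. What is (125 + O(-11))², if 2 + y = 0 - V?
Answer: 63001/4 ≈ 15750.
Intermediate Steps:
y = 2 (y = -2 + (0 - 1*(-4)) = -2 + (0 + 4) = -2 + 4 = 2)
O(r) = ½ (O(r) = 1/2 = ½)
(125 + O(-11))² = (125 + ½)² = (251/2)² = 63001/4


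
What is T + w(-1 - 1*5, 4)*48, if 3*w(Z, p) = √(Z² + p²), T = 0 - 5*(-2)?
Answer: 10 + 32*√13 ≈ 125.38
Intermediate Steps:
T = 10 (T = 0 + 10 = 10)
w(Z, p) = √(Z² + p²)/3
T + w(-1 - 1*5, 4)*48 = 10 + (√((-1 - 1*5)² + 4²)/3)*48 = 10 + (√((-1 - 5)² + 16)/3)*48 = 10 + (√((-6)² + 16)/3)*48 = 10 + (√(36 + 16)/3)*48 = 10 + (√52/3)*48 = 10 + ((2*√13)/3)*48 = 10 + (2*√13/3)*48 = 10 + 32*√13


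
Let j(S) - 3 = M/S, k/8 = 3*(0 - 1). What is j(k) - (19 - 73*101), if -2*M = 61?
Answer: 353197/48 ≈ 7358.3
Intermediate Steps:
M = -61/2 (M = -½*61 = -61/2 ≈ -30.500)
k = -24 (k = 8*(3*(0 - 1)) = 8*(3*(-1)) = 8*(-3) = -24)
j(S) = 3 - 61/(2*S)
j(k) - (19 - 73*101) = (3 - 61/2/(-24)) - (19 - 73*101) = (3 - 61/2*(-1/24)) - (19 - 7373) = (3 + 61/48) - 1*(-7354) = 205/48 + 7354 = 353197/48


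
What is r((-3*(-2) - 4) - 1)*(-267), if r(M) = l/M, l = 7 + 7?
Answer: -3738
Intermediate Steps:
l = 14
r(M) = 14/M
r((-3*(-2) - 4) - 1)*(-267) = (14/((-3*(-2) - 4) - 1))*(-267) = (14/((6 - 4) - 1))*(-267) = (14/(2 - 1))*(-267) = (14/1)*(-267) = (14*1)*(-267) = 14*(-267) = -3738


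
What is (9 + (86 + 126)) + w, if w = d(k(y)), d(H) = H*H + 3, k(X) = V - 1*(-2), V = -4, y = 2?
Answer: 228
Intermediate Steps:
k(X) = -2 (k(X) = -4 - 1*(-2) = -4 + 2 = -2)
d(H) = 3 + H**2 (d(H) = H**2 + 3 = 3 + H**2)
w = 7 (w = 3 + (-2)**2 = 3 + 4 = 7)
(9 + (86 + 126)) + w = (9 + (86 + 126)) + 7 = (9 + 212) + 7 = 221 + 7 = 228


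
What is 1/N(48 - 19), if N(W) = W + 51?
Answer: 1/80 ≈ 0.012500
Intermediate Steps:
N(W) = 51 + W
1/N(48 - 19) = 1/(51 + (48 - 19)) = 1/(51 + 29) = 1/80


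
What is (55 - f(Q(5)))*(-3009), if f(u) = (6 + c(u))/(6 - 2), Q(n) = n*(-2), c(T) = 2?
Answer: -159477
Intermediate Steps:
Q(n) = -2*n
f(u) = 2 (f(u) = (6 + 2)/(6 - 2) = 8/4 = 8*(1/4) = 2)
(55 - f(Q(5)))*(-3009) = (55 - 1*2)*(-3009) = (55 - 2)*(-3009) = 53*(-3009) = -159477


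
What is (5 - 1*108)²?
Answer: 10609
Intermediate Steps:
(5 - 1*108)² = (5 - 108)² = (-103)² = 10609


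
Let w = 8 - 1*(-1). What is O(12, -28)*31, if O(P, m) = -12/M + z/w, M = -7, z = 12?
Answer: 1984/21 ≈ 94.476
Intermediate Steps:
w = 9 (w = 8 + 1 = 9)
O(P, m) = 64/21 (O(P, m) = -12/(-7) + 12/9 = -12*(-1/7) + 12*(1/9) = 12/7 + 4/3 = 64/21)
O(12, -28)*31 = (64/21)*31 = 1984/21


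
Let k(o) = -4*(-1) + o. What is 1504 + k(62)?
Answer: 1570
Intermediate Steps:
k(o) = 4 + o
1504 + k(62) = 1504 + (4 + 62) = 1504 + 66 = 1570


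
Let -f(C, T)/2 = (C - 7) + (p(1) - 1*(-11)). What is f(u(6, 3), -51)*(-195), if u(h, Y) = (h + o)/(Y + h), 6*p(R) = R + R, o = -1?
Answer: 5720/3 ≈ 1906.7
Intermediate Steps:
p(R) = R/3 (p(R) = (R + R)/6 = (2*R)/6 = R/3)
u(h, Y) = (-1 + h)/(Y + h) (u(h, Y) = (h - 1)/(Y + h) = (-1 + h)/(Y + h))
f(C, T) = -26/3 - 2*C (f(C, T) = -2*((C - 7) + ((⅓)*1 - 1*(-11))) = -2*((-7 + C) + (⅓ + 11)) = -2*((-7 + C) + 34/3) = -2*(13/3 + C) = -26/3 - 2*C)
f(u(6, 3), -51)*(-195) = (-26/3 - 2*(-1 + 6)/(3 + 6))*(-195) = (-26/3 - 2*5/9)*(-195) = (-26/3 - 10/9)*(-195) = -88/9*(-195) = 5720/3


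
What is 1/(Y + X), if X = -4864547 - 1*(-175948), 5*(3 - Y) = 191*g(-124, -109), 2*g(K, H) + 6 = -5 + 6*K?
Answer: -2/9348351 ≈ -2.1394e-7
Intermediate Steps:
g(K, H) = -11/2 + 3*K (g(K, H) = -3 + (-5 + 6*K)/2 = -3 + (-5/2 + 3*K) = -11/2 + 3*K)
Y = 28847/2 (Y = 3 - 191*(-11/2 + 3*(-124))/5 = 3 - 191*(-11/2 - 372)/5 = 3 - 191*(-755)/(5*2) = 3 - 1/5*(-144205/2) = 3 + 28841/2 = 28847/2 ≈ 14424.)
X = -4688599 (X = -4864547 + 175948 = -4688599)
1/(Y + X) = 1/(28847/2 - 4688599) = 1/(-9348351/2) = -2/9348351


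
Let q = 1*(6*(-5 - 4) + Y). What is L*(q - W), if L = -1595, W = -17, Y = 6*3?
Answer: 30305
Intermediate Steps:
Y = 18
q = -36 (q = 1*(6*(-5 - 4) + 18) = 1*(6*(-9) + 18) = 1*(-54 + 18) = 1*(-36) = -36)
L*(q - W) = -1595*(-36 - 1*(-17)) = -1595*(-36 + 17) = -1595*(-19) = 30305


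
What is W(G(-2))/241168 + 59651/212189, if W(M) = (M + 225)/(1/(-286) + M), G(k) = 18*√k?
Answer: 381259692307431637/1356187173281214184 - 82819737*I*√2/3195705652228 ≈ 0.28113 - 3.6651e-5*I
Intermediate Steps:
W(M) = (225 + M)/(-1/286 + M)
W(G(-2))/241168 + 59651/212189 = (286*(225 + 18*√(-2))/(-1 + 286*(18*√(-2))))/241168 + 59651/212189 = (286*(225 + 18*(I*√2))/(-1 + 286*(18*(I*√2))))*(1/241168) + 59651*(1/212189) = (286*(225 + 18*I*√2)/(-1 + 286*(18*I*√2)))*(1/241168) + 59651/212189 = (286*(225 + 18*I*√2)/(-1 + 5148*I*√2))*(1/241168) + 59651/212189 = 143*(225 + 18*I*√2)/(120584*(-1 + 5148*I*√2)) + 59651/212189 = 59651/212189 + 143*(225 + 18*I*√2)/(120584*(-1 + 5148*I*√2))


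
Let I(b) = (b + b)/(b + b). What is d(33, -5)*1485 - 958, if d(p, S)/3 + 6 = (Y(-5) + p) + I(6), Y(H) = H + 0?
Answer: 101507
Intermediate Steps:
Y(H) = H
I(b) = 1 (I(b) = (2*b)/((2*b)) = (2*b)*(1/(2*b)) = 1)
d(p, S) = -30 + 3*p (d(p, S) = -18 + 3*((-5 + p) + 1) = -18 + 3*(-4 + p) = -18 + (-12 + 3*p) = -30 + 3*p)
d(33, -5)*1485 - 958 = (-30 + 3*33)*1485 - 958 = (-30 + 99)*1485 - 958 = 69*1485 - 958 = 102465 - 958 = 101507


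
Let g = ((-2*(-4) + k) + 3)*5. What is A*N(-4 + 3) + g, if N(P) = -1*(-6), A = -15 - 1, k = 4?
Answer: -21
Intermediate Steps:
A = -16
N(P) = 6
g = 75 (g = ((-2*(-4) + 4) + 3)*5 = ((8 + 4) + 3)*5 = (12 + 3)*5 = 15*5 = 75)
A*N(-4 + 3) + g = -16*6 + 75 = -96 + 75 = -21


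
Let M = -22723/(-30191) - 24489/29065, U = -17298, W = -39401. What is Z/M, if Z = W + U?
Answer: 49753452729085/78903404 ≈ 6.3056e+5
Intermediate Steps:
M = -78903404/877501415 (M = -22723*(-1/30191) - 24489*1/29065 = 22723/30191 - 24489/29065 = -78903404/877501415 ≈ -0.089918)
Z = -56699 (Z = -39401 - 17298 = -56699)
Z/M = -56699/(-78903404/877501415) = -56699*(-877501415/78903404) = 49753452729085/78903404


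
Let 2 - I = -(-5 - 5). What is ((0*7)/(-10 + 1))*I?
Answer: 0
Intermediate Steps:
I = -8 (I = 2 - (-1)*(-5 - 5) = 2 - (-1)*(-10) = 2 - 1*10 = 2 - 10 = -8)
((0*7)/(-10 + 1))*I = ((0*7)/(-10 + 1))*(-8) = (0/(-9))*(-8) = (0*(-⅑))*(-8) = 0*(-8) = 0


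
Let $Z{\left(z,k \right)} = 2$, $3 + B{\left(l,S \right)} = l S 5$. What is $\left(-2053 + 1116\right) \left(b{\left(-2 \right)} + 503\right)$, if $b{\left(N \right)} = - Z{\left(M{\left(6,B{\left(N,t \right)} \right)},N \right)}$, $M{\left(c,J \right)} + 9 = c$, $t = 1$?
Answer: $-469437$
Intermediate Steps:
$B{\left(l,S \right)} = -3 + 5 S l$ ($B{\left(l,S \right)} = -3 + l S 5 = -3 + S l 5 = -3 + 5 S l$)
$M{\left(c,J \right)} = -9 + c$
$b{\left(N \right)} = -2$ ($b{\left(N \right)} = \left(-1\right) 2 = -2$)
$\left(-2053 + 1116\right) \left(b{\left(-2 \right)} + 503\right) = \left(-2053 + 1116\right) \left(-2 + 503\right) = \left(-937\right) 501 = -469437$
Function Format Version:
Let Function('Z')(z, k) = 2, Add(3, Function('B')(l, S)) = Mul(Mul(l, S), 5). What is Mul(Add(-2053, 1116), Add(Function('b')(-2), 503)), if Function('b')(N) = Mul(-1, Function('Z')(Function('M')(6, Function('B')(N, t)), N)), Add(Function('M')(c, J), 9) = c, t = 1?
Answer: -469437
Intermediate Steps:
Function('B')(l, S) = Add(-3, Mul(5, S, l)) (Function('B')(l, S) = Add(-3, Mul(Mul(l, S), 5)) = Add(-3, Mul(Mul(S, l), 5)) = Add(-3, Mul(5, S, l)))
Function('M')(c, J) = Add(-9, c)
Function('b')(N) = -2 (Function('b')(N) = Mul(-1, 2) = -2)
Mul(Add(-2053, 1116), Add(Function('b')(-2), 503)) = Mul(Add(-2053, 1116), Add(-2, 503)) = Mul(-937, 501) = -469437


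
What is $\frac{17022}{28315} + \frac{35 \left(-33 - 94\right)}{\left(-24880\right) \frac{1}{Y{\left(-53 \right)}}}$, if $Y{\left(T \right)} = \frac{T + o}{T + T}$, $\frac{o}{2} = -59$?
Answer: $\frac{13282774017}{14934916640} \approx 0.88938$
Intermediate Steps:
$o = -118$ ($o = 2 \left(-59\right) = -118$)
$Y{\left(T \right)} = \frac{-118 + T}{2 T}$ ($Y{\left(T \right)} = \frac{T - 118}{T + T} = \frac{-118 + T}{2 T}$)
$\frac{17022}{28315} + \frac{35 \left(-33 - 94\right)}{\left(-24880\right) \frac{1}{Y{\left(-53 \right)}}} = \frac{17022}{28315} + \frac{35 \left(-33 - 94\right)}{\left(-24880\right) \frac{1}{\frac{1}{2} \frac{1}{-53} \left(-118 - 53\right)}} = 17022 \cdot \frac{1}{28315} + \frac{35 \left(-127\right)}{\left(-24880\right) \frac{1}{\frac{1}{2} \left(- \frac{1}{53}\right) \left(-171\right)}} = \frac{17022}{28315} - \frac{4445}{\left(-24880\right) \frac{1}{\frac{171}{106}}} = \frac{17022}{28315} - \frac{4445}{\left(-24880\right) \frac{106}{171}} = \frac{17022}{28315} - \frac{4445}{- \frac{2637280}{171}} = \frac{17022}{28315} - - \frac{152019}{527456} = \frac{17022}{28315} + \frac{152019}{527456} = \frac{13282774017}{14934916640}$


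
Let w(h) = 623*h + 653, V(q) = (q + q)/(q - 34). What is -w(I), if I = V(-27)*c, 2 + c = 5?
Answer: -140759/61 ≈ -2307.5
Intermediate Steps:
c = 3 (c = -2 + 5 = 3)
V(q) = 2*q/(-34 + q) (V(q) = (2*q)/(-34 + q) = 2*q/(-34 + q))
I = 162/61 (I = (2*(-27)/(-34 - 27))*3 = (2*(-27)/(-61))*3 = (2*(-27)*(-1/61))*3 = (54/61)*3 = 162/61 ≈ 2.6557)
w(h) = 653 + 623*h
-w(I) = -(653 + 623*(162/61)) = -(653 + 100926/61) = -1*140759/61 = -140759/61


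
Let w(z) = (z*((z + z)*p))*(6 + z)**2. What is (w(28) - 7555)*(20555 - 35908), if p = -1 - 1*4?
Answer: 139260845035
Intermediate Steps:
p = -5 (p = -1 - 4 = -5)
w(z) = -10*z**2*(6 + z)**2 (w(z) = (z*((z + z)*(-5)))*(6 + z)**2 = (z*((2*z)*(-5)))*(6 + z)**2 = (z*(-10*z))*(6 + z)**2 = (-10*z**2)*(6 + z)**2 = -10*z**2*(6 + z)**2)
(w(28) - 7555)*(20555 - 35908) = (-10*28**2*(6 + 28)**2 - 7555)*(20555 - 35908) = (-10*784*34**2 - 7555)*(-15353) = (-10*784*1156 - 7555)*(-15353) = (-9063040 - 7555)*(-15353) = -9070595*(-15353) = 139260845035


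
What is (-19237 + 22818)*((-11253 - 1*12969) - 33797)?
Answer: -207766039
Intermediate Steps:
(-19237 + 22818)*((-11253 - 1*12969) - 33797) = 3581*((-11253 - 12969) - 33797) = 3581*(-24222 - 33797) = 3581*(-58019) = -207766039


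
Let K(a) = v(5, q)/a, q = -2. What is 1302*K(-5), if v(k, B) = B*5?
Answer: 2604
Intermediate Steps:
v(k, B) = 5*B
K(a) = -10/a (K(a) = (5*(-2))/a = -10/a)
1302*K(-5) = 1302*(-10/(-5)) = 1302*(-10*(-⅕)) = 1302*2 = 2604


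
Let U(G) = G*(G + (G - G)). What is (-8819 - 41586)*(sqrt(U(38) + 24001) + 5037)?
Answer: -253889985 - 50405*sqrt(25445) ≈ -2.6193e+8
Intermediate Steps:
U(G) = G**2 (U(G) = G*(G + 0) = G*G = G**2)
(-8819 - 41586)*(sqrt(U(38) + 24001) + 5037) = (-8819 - 41586)*(sqrt(38**2 + 24001) + 5037) = -50405*(sqrt(1444 + 24001) + 5037) = -50405*(sqrt(25445) + 5037) = -50405*(5037 + sqrt(25445)) = -253889985 - 50405*sqrt(25445)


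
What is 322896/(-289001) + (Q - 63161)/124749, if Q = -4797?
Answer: -59920883062/36052585749 ≈ -1.6620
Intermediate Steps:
322896/(-289001) + (Q - 63161)/124749 = 322896/(-289001) + (-4797 - 63161)/124749 = 322896*(-1/289001) - 67958*1/124749 = -322896/289001 - 67958/124749 = -59920883062/36052585749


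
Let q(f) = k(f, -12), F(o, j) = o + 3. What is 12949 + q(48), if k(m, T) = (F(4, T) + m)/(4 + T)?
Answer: 103537/8 ≈ 12942.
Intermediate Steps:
F(o, j) = 3 + o
k(m, T) = (7 + m)/(4 + T) (k(m, T) = ((3 + 4) + m)/(4 + T) = (7 + m)/(4 + T))
q(f) = -7/8 - f/8 (q(f) = (7 + f)/(4 - 12) = (7 + f)/(-8) = -(7 + f)/8 = -7/8 - f/8)
12949 + q(48) = 12949 + (-7/8 - ⅛*48) = 12949 + (-7/8 - 6) = 12949 - 55/8 = 103537/8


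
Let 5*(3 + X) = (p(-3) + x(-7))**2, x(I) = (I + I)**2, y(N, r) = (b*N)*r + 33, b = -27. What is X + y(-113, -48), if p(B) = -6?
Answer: -139198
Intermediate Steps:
y(N, r) = 33 - 27*N*r (y(N, r) = (-27*N)*r + 33 = -27*N*r + 33 = 33 - 27*N*r)
x(I) = 4*I**2 (x(I) = (2*I)**2 = 4*I**2)
X = 7217 (X = -3 + (-6 + 4*(-7)**2)**2/5 = -3 + (-6 + 4*49)**2/5 = -3 + (-6 + 196)**2/5 = -3 + (1/5)*190**2 = -3 + (1/5)*36100 = -3 + 7220 = 7217)
X + y(-113, -48) = 7217 + (33 - 27*(-113)*(-48)) = 7217 + (33 - 146448) = 7217 - 146415 = -139198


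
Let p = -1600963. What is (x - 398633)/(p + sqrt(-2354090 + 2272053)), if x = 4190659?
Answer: -3035446660519/1281541304703 - 1896013*I*sqrt(82037)/1281541304703 ≈ -2.3686 - 0.00042375*I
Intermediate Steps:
(x - 398633)/(p + sqrt(-2354090 + 2272053)) = (4190659 - 398633)/(-1600963 + sqrt(-2354090 + 2272053)) = 3792026/(-1600963 + sqrt(-82037)) = 3792026/(-1600963 + I*sqrt(82037))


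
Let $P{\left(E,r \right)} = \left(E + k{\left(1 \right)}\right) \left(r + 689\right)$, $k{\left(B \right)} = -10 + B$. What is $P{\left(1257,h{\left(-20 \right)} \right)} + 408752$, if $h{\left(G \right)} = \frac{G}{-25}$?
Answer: $\frac{6348112}{5} \approx 1.2696 \cdot 10^{6}$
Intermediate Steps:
$h{\left(G \right)} = - \frac{G}{25}$ ($h{\left(G \right)} = G \left(- \frac{1}{25}\right) = - \frac{G}{25}$)
$P{\left(E,r \right)} = \left(-9 + E\right) \left(689 + r\right)$ ($P{\left(E,r \right)} = \left(E + \left(-10 + 1\right)\right) \left(r + 689\right) = \left(E - 9\right) \left(689 + r\right) = \left(-9 + E\right) \left(689 + r\right)$)
$P{\left(1257,h{\left(-20 \right)} \right)} + 408752 = \left(-6201 - 9 \left(\left(- \frac{1}{25}\right) \left(-20\right)\right) + 689 \cdot 1257 + 1257 \left(\left(- \frac{1}{25}\right) \left(-20\right)\right)\right) + 408752 = \left(-6201 - \frac{36}{5} + 866073 + 1257 \cdot \frac{4}{5}\right) + 408752 = \left(-6201 - \frac{36}{5} + 866073 + \frac{5028}{5}\right) + 408752 = \frac{4304352}{5} + 408752 = \frac{6348112}{5}$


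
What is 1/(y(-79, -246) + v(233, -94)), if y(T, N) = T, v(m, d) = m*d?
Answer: -1/21981 ≈ -4.5494e-5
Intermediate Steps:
v(m, d) = d*m
1/(y(-79, -246) + v(233, -94)) = 1/(-79 - 94*233) = 1/(-79 - 21902) = 1/(-21981) = -1/21981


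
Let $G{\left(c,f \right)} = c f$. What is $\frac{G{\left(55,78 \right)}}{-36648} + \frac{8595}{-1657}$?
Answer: $- \frac{53683015}{10120956} \approx -5.3041$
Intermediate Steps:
$\frac{G{\left(55,78 \right)}}{-36648} + \frac{8595}{-1657} = \frac{55 \cdot 78}{-36648} + \frac{8595}{-1657} = 4290 \left(- \frac{1}{36648}\right) + 8595 \left(- \frac{1}{1657}\right) = - \frac{715}{6108} - \frac{8595}{1657} = - \frac{53683015}{10120956}$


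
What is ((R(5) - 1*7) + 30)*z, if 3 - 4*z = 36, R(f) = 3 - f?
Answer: -693/4 ≈ -173.25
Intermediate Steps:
z = -33/4 (z = ¾ - ¼*36 = ¾ - 9 = -33/4 ≈ -8.2500)
((R(5) - 1*7) + 30)*z = (((3 - 1*5) - 1*7) + 30)*(-33/4) = (((3 - 5) - 7) + 30)*(-33/4) = ((-2 - 7) + 30)*(-33/4) = (-9 + 30)*(-33/4) = 21*(-33/4) = -693/4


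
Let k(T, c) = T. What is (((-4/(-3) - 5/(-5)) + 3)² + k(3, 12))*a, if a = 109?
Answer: 30847/9 ≈ 3427.4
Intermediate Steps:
(((-4/(-3) - 5/(-5)) + 3)² + k(3, 12))*a = (((-4/(-3) - 5/(-5)) + 3)² + 3)*109 = (((-4*(-⅓) - 5*(-⅕)) + 3)² + 3)*109 = (((4/3 + 1) + 3)² + 3)*109 = ((7/3 + 3)² + 3)*109 = ((16/3)² + 3)*109 = (256/9 + 3)*109 = (283/9)*109 = 30847/9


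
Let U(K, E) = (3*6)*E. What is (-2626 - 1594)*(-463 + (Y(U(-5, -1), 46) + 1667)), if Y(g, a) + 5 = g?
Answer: -4983820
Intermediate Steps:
U(K, E) = 18*E
Y(g, a) = -5 + g
(-2626 - 1594)*(-463 + (Y(U(-5, -1), 46) + 1667)) = (-2626 - 1594)*(-463 + ((-5 + 18*(-1)) + 1667)) = -4220*(-463 + ((-5 - 18) + 1667)) = -4220*(-463 + (-23 + 1667)) = -4220*(-463 + 1644) = -4220*1181 = -4983820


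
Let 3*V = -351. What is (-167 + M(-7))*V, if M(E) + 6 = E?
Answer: 21060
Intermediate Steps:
V = -117 (V = (1/3)*(-351) = -117)
M(E) = -6 + E
(-167 + M(-7))*V = (-167 + (-6 - 7))*(-117) = (-167 - 13)*(-117) = -180*(-117) = 21060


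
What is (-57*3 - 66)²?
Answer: 56169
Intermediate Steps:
(-57*3 - 66)² = (-1*171 - 66)² = (-171 - 66)² = (-237)² = 56169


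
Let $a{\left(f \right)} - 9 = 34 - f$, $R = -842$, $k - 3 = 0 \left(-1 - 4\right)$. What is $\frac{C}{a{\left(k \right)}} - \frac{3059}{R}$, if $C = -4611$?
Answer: $- \frac{1880051}{16840} \approx -111.64$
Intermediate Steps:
$k = 3$ ($k = 3 + 0 \left(-1 - 4\right) = 3 + 0 \left(-5\right) = 3 + 0 = 3$)
$a{\left(f \right)} = 43 - f$ ($a{\left(f \right)} = 9 - \left(-34 + f\right) = 43 - f$)
$\frac{C}{a{\left(k \right)}} - \frac{3059}{R} = - \frac{4611}{43 - 3} - \frac{3059}{-842} = - \frac{4611}{43 - 3} - - \frac{3059}{842} = - \frac{4611}{40} + \frac{3059}{842} = - \frac{1880051}{16840}$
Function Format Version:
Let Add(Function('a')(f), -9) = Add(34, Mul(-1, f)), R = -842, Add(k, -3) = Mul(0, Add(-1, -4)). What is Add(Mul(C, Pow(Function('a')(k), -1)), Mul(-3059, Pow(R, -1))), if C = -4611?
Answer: Rational(-1880051, 16840) ≈ -111.64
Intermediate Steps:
k = 3 (k = Add(3, Mul(0, Add(-1, -4))) = Add(3, Mul(0, -5)) = Add(3, 0) = 3)
Function('a')(f) = Add(43, Mul(-1, f)) (Function('a')(f) = Add(9, Add(34, Mul(-1, f))) = Add(43, Mul(-1, f)))
Add(Mul(C, Pow(Function('a')(k), -1)), Mul(-3059, Pow(R, -1))) = Add(Mul(-4611, Pow(Add(43, Mul(-1, 3)), -1)), Mul(-3059, Pow(-842, -1))) = Add(Mul(-4611, Pow(Add(43, -3), -1)), Mul(-3059, Rational(-1, 842))) = Add(Mul(-4611, Pow(40, -1)), Rational(3059, 842)) = Add(Mul(-4611, Rational(1, 40)), Rational(3059, 842)) = Add(Rational(-4611, 40), Rational(3059, 842)) = Rational(-1880051, 16840)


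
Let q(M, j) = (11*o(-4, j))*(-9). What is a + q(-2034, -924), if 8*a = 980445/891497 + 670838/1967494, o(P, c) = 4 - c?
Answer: -322289100120261563/3508029997036 ≈ -91872.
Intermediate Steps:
q(M, j) = -396 + 99*j (q(M, j) = (11*(4 - j))*(-9) = (44 - 11*j)*(-9) = -396 + 99*j)
a = 631767429829/3508029997036 (a = (980445/891497 + 670838/1967494)/8 = (980445*(1/891497) + 670838*(1/1967494))/8 = (980445/891497 + 335419/983747)/8 = (⅛)*(1263534859658/877007499259) = 631767429829/3508029997036 ≈ 0.18009)
a + q(-2034, -924) = 631767429829/3508029997036 + (-396 + 99*(-924)) = 631767429829/3508029997036 + (-396 - 91476) = 631767429829/3508029997036 - 91872 = -322289100120261563/3508029997036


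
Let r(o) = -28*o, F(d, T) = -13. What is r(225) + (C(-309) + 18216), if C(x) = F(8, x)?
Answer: 11903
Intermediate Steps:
C(x) = -13
r(225) + (C(-309) + 18216) = -28*225 + (-13 + 18216) = -6300 + 18203 = 11903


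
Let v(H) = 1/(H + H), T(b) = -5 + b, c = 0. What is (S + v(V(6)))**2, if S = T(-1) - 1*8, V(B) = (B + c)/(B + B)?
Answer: 169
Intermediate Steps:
V(B) = 1/2 (V(B) = (B + 0)/(B + B) = B/((2*B)) = B*(1/(2*B)) = 1/2)
v(H) = 1/(2*H)
S = -14 (S = (-5 - 1) - 1*8 = -6 - 8 = -14)
(S + v(V(6)))**2 = (-14 + 1/(2*(1/2)))**2 = (-14 + (1/2)*2)**2 = (-14 + 1)**2 = (-13)**2 = 169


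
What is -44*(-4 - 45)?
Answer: 2156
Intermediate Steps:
-44*(-4 - 45) = -44*(-49) = 2156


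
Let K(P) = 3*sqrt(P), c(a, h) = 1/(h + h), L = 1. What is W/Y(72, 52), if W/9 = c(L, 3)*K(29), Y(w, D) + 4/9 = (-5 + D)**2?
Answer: 81*sqrt(29)/39754 ≈ 0.010972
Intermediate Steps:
Y(w, D) = -4/9 + (-5 + D)**2
c(a, h) = 1/(2*h)
W = 9*sqrt(29)/2 (W = 9*(((1/2)/3)*(3*sqrt(29))) = 9*(((1/2)*(1/3))*(3*sqrt(29))) = 9*((3*sqrt(29))/6) = 9*(sqrt(29)/2) = 9*sqrt(29)/2 ≈ 24.233)
W/Y(72, 52) = (9*sqrt(29)/2)/(-4/9 + (-5 + 52)**2) = (9*sqrt(29)/2)/(-4/9 + 47**2) = (9*sqrt(29)/2)/(-4/9 + 2209) = (9*sqrt(29)/2)/(19877/9) = (9*sqrt(29)/2)*(9/19877) = 81*sqrt(29)/39754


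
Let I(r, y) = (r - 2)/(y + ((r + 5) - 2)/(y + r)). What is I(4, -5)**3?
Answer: -1/216 ≈ -0.0046296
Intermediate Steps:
I(r, y) = (-2 + r)/(y + (3 + r)/(r + y)) (I(r, y) = (-2 + r)/(y + ((5 + r) - 2)/(r + y)) = (-2 + r)/(y + (3 + r)/(r + y)))
I(4, -5)**3 = ((4**2 - 2*4 - 2*(-5) + 4*(-5))/(3 + 4 + (-5)**2 + 4*(-5)))**3 = ((16 - 8 + 10 - 20)/(3 + 4 + 25 - 20))**3 = (-2/12)**3 = ((1/12)*(-2))**3 = (-1/6)**3 = -1/216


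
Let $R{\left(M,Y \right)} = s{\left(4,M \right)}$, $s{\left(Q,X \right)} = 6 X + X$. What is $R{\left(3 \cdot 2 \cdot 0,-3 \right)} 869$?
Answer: $0$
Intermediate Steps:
$s{\left(Q,X \right)} = 7 X$
$R{\left(M,Y \right)} = 7 M$
$R{\left(3 \cdot 2 \cdot 0,-3 \right)} 869 = 7 \cdot 3 \cdot 2 \cdot 0 \cdot 869 = 7 \cdot 6 \cdot 0 \cdot 869 = 7 \cdot 0 \cdot 869 = 0 \cdot 869 = 0$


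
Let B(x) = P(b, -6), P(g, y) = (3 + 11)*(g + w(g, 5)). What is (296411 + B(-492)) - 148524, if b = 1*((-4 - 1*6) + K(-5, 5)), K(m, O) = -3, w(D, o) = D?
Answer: 147523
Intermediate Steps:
b = -13 (b = 1*((-4 - 1*6) - 3) = 1*((-4 - 6) - 3) = 1*(-10 - 3) = 1*(-13) = -13)
P(g, y) = 28*g (P(g, y) = (3 + 11)*(g + g) = 14*(2*g) = 28*g)
B(x) = -364 (B(x) = 28*(-13) = -364)
(296411 + B(-492)) - 148524 = (296411 - 364) - 148524 = 296047 - 148524 = 147523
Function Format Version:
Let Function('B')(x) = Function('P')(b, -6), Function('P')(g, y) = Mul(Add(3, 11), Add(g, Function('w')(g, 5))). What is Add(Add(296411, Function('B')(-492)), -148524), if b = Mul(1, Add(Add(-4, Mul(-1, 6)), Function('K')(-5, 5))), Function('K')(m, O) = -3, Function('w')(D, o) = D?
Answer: 147523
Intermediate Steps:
b = -13 (b = Mul(1, Add(Add(-4, Mul(-1, 6)), -3)) = Mul(1, Add(Add(-4, -6), -3)) = Mul(1, Add(-10, -3)) = Mul(1, -13) = -13)
Function('P')(g, y) = Mul(28, g) (Function('P')(g, y) = Mul(Add(3, 11), Add(g, g)) = Mul(14, Mul(2, g)) = Mul(28, g))
Function('B')(x) = -364 (Function('B')(x) = Mul(28, -13) = -364)
Add(Add(296411, Function('B')(-492)), -148524) = Add(Add(296411, -364), -148524) = Add(296047, -148524) = 147523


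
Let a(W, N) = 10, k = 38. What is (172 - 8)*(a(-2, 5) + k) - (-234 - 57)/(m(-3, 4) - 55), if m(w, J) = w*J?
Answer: 527133/67 ≈ 7867.7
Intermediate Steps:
m(w, J) = J*w
(172 - 8)*(a(-2, 5) + k) - (-234 - 57)/(m(-3, 4) - 55) = (172 - 8)*(10 + 38) - (-234 - 57)/(4*(-3) - 55) = 164*48 - (-291)/(-12 - 55) = 7872 - (-291)/(-67) = 7872 - (-291)*(-1)/67 = 7872 - 1*291/67 = 7872 - 291/67 = 527133/67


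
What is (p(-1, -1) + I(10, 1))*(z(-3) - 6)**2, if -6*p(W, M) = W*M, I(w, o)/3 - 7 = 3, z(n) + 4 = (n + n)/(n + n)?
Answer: 4833/2 ≈ 2416.5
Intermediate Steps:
z(n) = -3 (z(n) = -4 + (n + n)/(n + n) = -4 + (2*n)/((2*n)) = -4 + (2*n)*(1/(2*n)) = -4 + 1 = -3)
I(w, o) = 30 (I(w, o) = 21 + 3*3 = 21 + 9 = 30)
p(W, M) = -M*W/6 (p(W, M) = -W*M/6 = -M*W/6)
(p(-1, -1) + I(10, 1))*(z(-3) - 6)**2 = (-1/6*(-1)*(-1) + 30)*(-3 - 6)**2 = (-1/6 + 30)*(-9)**2 = (179/6)*81 = 4833/2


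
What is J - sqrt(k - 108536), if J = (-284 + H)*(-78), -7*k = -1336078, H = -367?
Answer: 50778 - sqrt(4034282)/7 ≈ 50491.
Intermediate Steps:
k = 1336078/7 (k = -1/7*(-1336078) = 1336078/7 ≈ 1.9087e+5)
J = 50778 (J = (-284 - 367)*(-78) = -651*(-78) = 50778)
J - sqrt(k - 108536) = 50778 - sqrt(1336078/7 - 108536) = 50778 - sqrt(576326/7) = 50778 - sqrt(4034282)/7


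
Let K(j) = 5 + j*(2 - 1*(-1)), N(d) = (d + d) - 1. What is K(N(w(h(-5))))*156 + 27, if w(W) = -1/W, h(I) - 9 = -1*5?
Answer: 105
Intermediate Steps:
h(I) = 4 (h(I) = 9 - 1*5 = 9 - 5 = 4)
N(d) = -1 + 2*d (N(d) = 2*d - 1 = -1 + 2*d)
K(j) = 5 + 3*j (K(j) = 5 + j*(2 + 1) = 5 + j*3 = 5 + 3*j)
K(N(w(h(-5))))*156 + 27 = (5 + 3*(-1 + 2*(-1/4)))*156 + 27 = (5 + 3*(-1 + 2*(-1*¼)))*156 + 27 = (5 + 3*(-1 + 2*(-¼)))*156 + 27 = (5 + 3*(-1 - ½))*156 + 27 = (5 + 3*(-3/2))*156 + 27 = (5 - 9/2)*156 + 27 = (½)*156 + 27 = 78 + 27 = 105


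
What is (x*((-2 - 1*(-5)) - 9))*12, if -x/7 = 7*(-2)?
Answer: -7056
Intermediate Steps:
x = 98 (x = -49*(-2) = -7*(-14) = 98)
(x*((-2 - 1*(-5)) - 9))*12 = (98*((-2 - 1*(-5)) - 9))*12 = (98*((-2 + 5) - 9))*12 = (98*(3 - 9))*12 = (98*(-6))*12 = -588*12 = -7056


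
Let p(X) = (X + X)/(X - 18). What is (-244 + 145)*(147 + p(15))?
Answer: -13563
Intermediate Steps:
p(X) = 2*X/(-18 + X) (p(X) = (2*X)/(-18 + X) = 2*X/(-18 + X))
(-244 + 145)*(147 + p(15)) = (-244 + 145)*(147 + 2*15/(-18 + 15)) = -99*(147 + 2*15/(-3)) = -99*(147 + 2*15*(-1/3)) = -99*(147 - 10) = -99*137 = -13563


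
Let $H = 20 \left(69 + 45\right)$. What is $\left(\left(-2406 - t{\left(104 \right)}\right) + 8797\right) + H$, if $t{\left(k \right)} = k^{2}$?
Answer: $-2145$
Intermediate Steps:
$H = 2280$ ($H = 20 \cdot 114 = 2280$)
$\left(\left(-2406 - t{\left(104 \right)}\right) + 8797\right) + H = \left(\left(-2406 - 104^{2}\right) + 8797\right) + 2280 = \left(\left(-2406 - 10816\right) + 8797\right) + 2280 = \left(-13222 + 8797\right) + 2280 = -4425 + 2280 = -2145$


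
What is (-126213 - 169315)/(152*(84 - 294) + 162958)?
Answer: -147764/65519 ≈ -2.2553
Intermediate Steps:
(-126213 - 169315)/(152*(84 - 294) + 162958) = -295528/(152*(-210) + 162958) = -295528/(-31920 + 162958) = -295528/131038 = -295528*1/131038 = -147764/65519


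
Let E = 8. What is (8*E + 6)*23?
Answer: 1610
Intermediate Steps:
(8*E + 6)*23 = (8*8 + 6)*23 = (64 + 6)*23 = 70*23 = 1610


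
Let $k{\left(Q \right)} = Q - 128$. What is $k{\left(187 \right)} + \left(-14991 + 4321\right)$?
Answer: $-10611$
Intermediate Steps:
$k{\left(Q \right)} = -128 + Q$ ($k{\left(Q \right)} = Q - 128 = -128 + Q$)
$k{\left(187 \right)} + \left(-14991 + 4321\right) = \left(-128 + 187\right) + \left(-14991 + 4321\right) = 59 - 10670 = -10611$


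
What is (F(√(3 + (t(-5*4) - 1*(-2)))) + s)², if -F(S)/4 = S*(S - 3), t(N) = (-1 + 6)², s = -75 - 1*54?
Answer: 66321 - 5976*√30 ≈ 33589.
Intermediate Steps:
s = -129 (s = -75 - 54 = -129)
t(N) = 25 (t(N) = 5² = 25)
F(S) = -4*S*(-3 + S) (F(S) = -4*S*(S - 3) = -4*S*(-3 + S))
(F(√(3 + (t(-5*4) - 1*(-2)))) + s)² = (4*√(3 + (25 - 1*(-2)))*(3 - √(3 + (25 - 1*(-2)))) - 129)² = (4*√(3 + (25 + 2))*(3 - √(3 + (25 + 2))) - 129)² = (4*√(3 + 27)*(3 - √(3 + 27)) - 129)² = (4*√30*(3 - √30) - 129)² = (-129 + 4*√30*(3 - √30))²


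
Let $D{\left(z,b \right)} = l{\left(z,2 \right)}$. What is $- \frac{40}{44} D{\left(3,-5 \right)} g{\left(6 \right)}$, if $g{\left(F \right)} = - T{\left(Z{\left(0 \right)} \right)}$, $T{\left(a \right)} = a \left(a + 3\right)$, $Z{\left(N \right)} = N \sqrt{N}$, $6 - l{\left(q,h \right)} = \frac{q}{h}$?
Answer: $0$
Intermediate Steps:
$l{\left(q,h \right)} = 6 - \frac{q}{h}$
$Z{\left(N \right)} = N^{\frac{3}{2}}$
$D{\left(z,b \right)} = 6 - \frac{z}{2}$
$T{\left(a \right)} = a \left(3 + a\right)$
$g{\left(F \right)} = 0$ ($g{\left(F \right)} = - 0^{\frac{3}{2}} \left(3 + 0^{\frac{3}{2}}\right) = - 0 \left(3 + 0\right) = - 0 \cdot 3 = \left(-1\right) 0 = 0$)
$- \frac{40}{44} D{\left(3,-5 \right)} g{\left(6 \right)} = - \frac{40}{44} \left(6 - \frac{3}{2}\right) 0 = \left(-40\right) \frac{1}{44} \left(6 - \frac{3}{2}\right) 0 = \left(- \frac{10}{11}\right) \frac{9}{2} \cdot 0 = \left(- \frac{45}{11}\right) 0 = 0$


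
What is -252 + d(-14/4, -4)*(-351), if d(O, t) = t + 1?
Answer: 801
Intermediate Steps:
d(O, t) = 1 + t
-252 + d(-14/4, -4)*(-351) = -252 + (1 - 4)*(-351) = -252 - 3*(-351) = -252 + 1053 = 801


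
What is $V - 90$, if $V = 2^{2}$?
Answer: $-86$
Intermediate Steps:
$V = 4$
$V - 90 = 4 - 90 = -86$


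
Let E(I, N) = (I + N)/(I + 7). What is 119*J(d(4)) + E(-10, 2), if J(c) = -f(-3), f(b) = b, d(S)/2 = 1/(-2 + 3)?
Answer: 1079/3 ≈ 359.67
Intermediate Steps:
d(S) = 2 (d(S) = 2/(-2 + 3) = 2/1 = 2*1 = 2)
E(I, N) = (I + N)/(7 + I)
J(c) = 3 (J(c) = -1*(-3) = 3)
119*J(d(4)) + E(-10, 2) = 119*3 + (-10 + 2)/(7 - 10) = 357 - 8/(-3) = 357 - ⅓*(-8) = 357 + 8/3 = 1079/3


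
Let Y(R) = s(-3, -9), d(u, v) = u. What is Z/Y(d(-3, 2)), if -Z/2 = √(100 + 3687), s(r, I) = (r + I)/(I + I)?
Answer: -3*√3787 ≈ -184.62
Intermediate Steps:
s(r, I) = (I + r)/(2*I) (s(r, I) = (I + r)/((2*I)) = (I + r)*(1/(2*I)) = (I + r)/(2*I))
Y(R) = ⅔ (Y(R) = (½)*(-9 - 3)/(-9) = (½)*(-⅑)*(-12) = ⅔)
Z = -2*√3787 (Z = -2*√(100 + 3687) = -2*√3787 ≈ -123.08)
Z/Y(d(-3, 2)) = (-2*√3787)/(⅔) = -2*√3787*(3/2) = -3*√3787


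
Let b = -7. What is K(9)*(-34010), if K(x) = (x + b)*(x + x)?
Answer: -1224360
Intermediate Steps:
K(x) = 2*x*(-7 + x) (K(x) = (x - 7)*(x + x) = (-7 + x)*(2*x) = 2*x*(-7 + x))
K(9)*(-34010) = (2*9*(-7 + 9))*(-34010) = (2*9*2)*(-34010) = 36*(-34010) = -1224360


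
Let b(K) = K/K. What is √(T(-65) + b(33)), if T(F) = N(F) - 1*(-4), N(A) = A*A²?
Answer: 2*I*√68655 ≈ 524.04*I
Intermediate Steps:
N(A) = A³
T(F) = 4 + F³ (T(F) = F³ - 1*(-4) = F³ + 4 = 4 + F³)
b(K) = 1
√(T(-65) + b(33)) = √((4 + (-65)³) + 1) = √((4 - 274625) + 1) = √(-274621 + 1) = √(-274620) = 2*I*√68655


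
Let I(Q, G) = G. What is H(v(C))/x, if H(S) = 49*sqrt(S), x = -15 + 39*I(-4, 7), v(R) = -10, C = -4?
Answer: 49*I*sqrt(10)/258 ≈ 0.60059*I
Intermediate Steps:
x = 258 (x = -15 + 39*7 = -15 + 273 = 258)
H(v(C))/x = (49*sqrt(-10))/258 = (49*(I*sqrt(10)))*(1/258) = (49*I*sqrt(10))*(1/258) = 49*I*sqrt(10)/258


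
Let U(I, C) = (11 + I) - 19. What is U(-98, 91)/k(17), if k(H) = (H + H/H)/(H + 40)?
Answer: -1007/3 ≈ -335.67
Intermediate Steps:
U(I, C) = -8 + I
k(H) = (1 + H)/(40 + H) (k(H) = (H + 1)/(40 + H) = (1 + H)/(40 + H))
U(-98, 91)/k(17) = (-8 - 98)/(((1 + 17)/(40 + 17))) = -106/(18/57) = -106/((1/57)*18) = -106/6/19 = -106*19/6 = -1007/3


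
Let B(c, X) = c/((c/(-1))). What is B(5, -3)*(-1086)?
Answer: 1086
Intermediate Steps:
B(c, X) = -1 (B(c, X) = c/((c*(-1))) = c/((-c)) = c*(-1/c) = -1)
B(5, -3)*(-1086) = -1*(-1086) = 1086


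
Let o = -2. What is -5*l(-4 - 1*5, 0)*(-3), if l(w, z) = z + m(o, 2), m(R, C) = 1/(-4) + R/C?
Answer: -75/4 ≈ -18.750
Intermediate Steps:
m(R, C) = -1/4 + R/C (m(R, C) = 1*(-1/4) + R/C = -1/4 + R/C)
l(w, z) = -5/4 + z (l(w, z) = z + (-2 - 1/4*2)/2 = z + (-2 - 1/2)/2 = z + (1/2)*(-5/2) = z - 5/4 = -5/4 + z)
-5*l(-4 - 1*5, 0)*(-3) = -5*(-5/4 + 0)*(-3) = -5*(-5/4)*(-3) = (25/4)*(-3) = -75/4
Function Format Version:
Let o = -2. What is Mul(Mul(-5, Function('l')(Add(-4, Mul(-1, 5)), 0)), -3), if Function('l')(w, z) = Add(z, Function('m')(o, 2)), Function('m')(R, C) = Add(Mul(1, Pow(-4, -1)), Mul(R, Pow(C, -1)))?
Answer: Rational(-75, 4) ≈ -18.750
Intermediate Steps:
Function('m')(R, C) = Add(Rational(-1, 4), Mul(R, Pow(C, -1))) (Function('m')(R, C) = Add(Mul(1, Rational(-1, 4)), Mul(R, Pow(C, -1))) = Add(Rational(-1, 4), Mul(R, Pow(C, -1))))
Function('l')(w, z) = Add(Rational(-5, 4), z) (Function('l')(w, z) = Add(z, Mul(Pow(2, -1), Add(-2, Mul(Rational(-1, 4), 2)))) = Add(z, Mul(Rational(1, 2), Add(-2, Rational(-1, 2)))) = Add(z, Mul(Rational(1, 2), Rational(-5, 2))) = Add(z, Rational(-5, 4)) = Add(Rational(-5, 4), z))
Mul(Mul(-5, Function('l')(Add(-4, Mul(-1, 5)), 0)), -3) = Mul(Mul(-5, Add(Rational(-5, 4), 0)), -3) = Mul(Mul(-5, Rational(-5, 4)), -3) = Mul(Rational(25, 4), -3) = Rational(-75, 4)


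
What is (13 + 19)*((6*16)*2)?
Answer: 6144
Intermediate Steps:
(13 + 19)*((6*16)*2) = 32*(96*2) = 32*192 = 6144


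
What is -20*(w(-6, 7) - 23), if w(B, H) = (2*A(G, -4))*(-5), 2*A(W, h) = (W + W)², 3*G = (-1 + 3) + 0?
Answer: 5740/9 ≈ 637.78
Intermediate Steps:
G = ⅔ (G = ((-1 + 3) + 0)/3 = (2 + 0)/3 = (⅓)*2 = ⅔ ≈ 0.66667)
A(W, h) = 2*W² (A(W, h) = (W + W)²/2 = (2*W)²/2 = (4*W²)/2 = 2*W²)
w(B, H) = -80/9 (w(B, H) = (2*(2*(⅔)²))*(-5) = (2*(2*(4/9)))*(-5) = (2*(8/9))*(-5) = (16/9)*(-5) = -80/9)
-20*(w(-6, 7) - 23) = -20*(-80/9 - 23) = -20*(-287/9) = 5740/9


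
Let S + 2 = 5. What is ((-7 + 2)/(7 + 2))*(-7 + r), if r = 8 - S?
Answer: 10/9 ≈ 1.1111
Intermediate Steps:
S = 3 (S = -2 + 5 = 3)
r = 5 (r = 8 - 1*3 = 8 - 3 = 5)
((-7 + 2)/(7 + 2))*(-7 + r) = ((-7 + 2)/(7 + 2))*(-7 + 5) = -5/9*(-2) = 10/9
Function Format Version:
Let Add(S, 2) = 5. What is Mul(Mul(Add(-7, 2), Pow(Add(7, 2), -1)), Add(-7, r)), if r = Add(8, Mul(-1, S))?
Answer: Rational(10, 9) ≈ 1.1111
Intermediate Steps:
S = 3 (S = Add(-2, 5) = 3)
r = 5 (r = Add(8, Mul(-1, 3)) = Add(8, -3) = 5)
Mul(Mul(Add(-7, 2), Pow(Add(7, 2), -1)), Add(-7, r)) = Mul(Mul(Add(-7, 2), Pow(Add(7, 2), -1)), Add(-7, 5)) = Mul(Mul(-5, Pow(9, -1)), -2) = Mul(Mul(-5, Rational(1, 9)), -2) = Mul(Rational(-5, 9), -2) = Rational(10, 9)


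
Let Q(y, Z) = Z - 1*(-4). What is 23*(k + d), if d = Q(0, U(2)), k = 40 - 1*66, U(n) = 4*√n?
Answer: -506 + 92*√2 ≈ -375.89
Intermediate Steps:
Q(y, Z) = 4 + Z (Q(y, Z) = Z + 4 = 4 + Z)
k = -26 (k = 40 - 66 = -26)
d = 4 + 4*√2 ≈ 9.6569
23*(k + d) = 23*(-26 + (4 + 4*√2)) = 23*(-22 + 4*√2) = -506 + 92*√2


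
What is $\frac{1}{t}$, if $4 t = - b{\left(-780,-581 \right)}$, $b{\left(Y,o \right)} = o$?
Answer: $\frac{4}{581} \approx 0.0068847$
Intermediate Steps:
$t = \frac{581}{4}$ ($t = \frac{\left(-1\right) \left(-581\right)}{4} = \frac{1}{4} \cdot 581 = \frac{581}{4} \approx 145.25$)
$\frac{1}{t} = \frac{1}{\frac{581}{4}} = \frac{4}{581}$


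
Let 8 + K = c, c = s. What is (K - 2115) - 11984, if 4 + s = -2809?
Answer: -16920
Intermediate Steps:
s = -2813 (s = -4 - 2809 = -2813)
c = -2813
K = -2821 (K = -8 - 2813 = -2821)
(K - 2115) - 11984 = (-2821 - 2115) - 11984 = -4936 - 11984 = -16920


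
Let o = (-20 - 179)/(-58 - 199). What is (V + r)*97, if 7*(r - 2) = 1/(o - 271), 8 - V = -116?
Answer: 5941529263/486136 ≈ 12222.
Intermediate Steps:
V = 124 (V = 8 - 1*(-116) = 8 + 116 = 124)
o = 199/257 (o = -199/(-257) = -199*(-1/257) = 199/257 ≈ 0.77432)
r = 972015/486136 (r = 2 + 1/(7*(199/257 - 271)) = 2 + 1/(7*(-69448/257)) = 2 + (⅐)*(-257/69448) = 2 - 257/486136 = 972015/486136 ≈ 1.9995)
(V + r)*97 = (124 + 972015/486136)*97 = (61252879/486136)*97 = 5941529263/486136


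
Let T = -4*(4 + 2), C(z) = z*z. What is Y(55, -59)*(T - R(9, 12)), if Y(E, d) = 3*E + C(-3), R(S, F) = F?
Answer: -6264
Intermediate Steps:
C(z) = z²
T = -24 (T = -4*6 = -24)
Y(E, d) = 9 + 3*E (Y(E, d) = 3*E + (-3)² = 3*E + 9 = 9 + 3*E)
Y(55, -59)*(T - R(9, 12)) = (9 + 3*55)*(-24 - 1*12) = (9 + 165)*(-24 - 12) = 174*(-36) = -6264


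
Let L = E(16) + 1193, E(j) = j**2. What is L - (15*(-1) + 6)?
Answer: 1458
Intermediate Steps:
L = 1449 (L = 16**2 + 1193 = 256 + 1193 = 1449)
L - (15*(-1) + 6) = 1449 - (15*(-1) + 6) = 1449 - (-15 + 6) = 1449 - 1*(-9) = 1449 + 9 = 1458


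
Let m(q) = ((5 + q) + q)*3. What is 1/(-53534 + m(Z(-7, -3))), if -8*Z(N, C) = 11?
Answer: -4/214109 ≈ -1.8682e-5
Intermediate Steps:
Z(N, C) = -11/8 (Z(N, C) = -⅛*11 = -11/8)
m(q) = 15 + 6*q (m(q) = (5 + 2*q)*3 = 15 + 6*q)
1/(-53534 + m(Z(-7, -3))) = 1/(-53534 + (15 + 6*(-11/8))) = 1/(-53534 + (15 - 33/4)) = 1/(-53534 + 27/4) = 1/(-214109/4) = -4/214109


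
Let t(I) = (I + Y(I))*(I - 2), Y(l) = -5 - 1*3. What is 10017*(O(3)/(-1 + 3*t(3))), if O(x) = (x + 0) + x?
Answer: -30051/8 ≈ -3756.4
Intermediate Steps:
Y(l) = -8 (Y(l) = -5 - 3 = -8)
t(I) = (-8 + I)*(-2 + I) (t(I) = (I - 8)*(I - 2) = (-8 + I)*(-2 + I))
O(x) = 2*x (O(x) = x + x = 2*x)
10017*(O(3)/(-1 + 3*t(3))) = 10017*((2*3)/(-1 + 3*(16 + 3**2 - 10*3))) = 10017*(6/(-1 + 3*(16 + 9 - 30))) = 10017*(6/(-1 + 3*(-5))) = 10017*(6/(-1 - 15)) = 10017*(6/(-16)) = 10017*(6*(-1/16)) = 10017*(-3/8) = -30051/8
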